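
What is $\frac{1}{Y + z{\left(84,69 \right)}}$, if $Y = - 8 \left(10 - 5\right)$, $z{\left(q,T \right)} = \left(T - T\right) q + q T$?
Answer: $\frac{1}{5756} \approx 0.00017373$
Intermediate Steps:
$z{\left(q,T \right)} = T q$ ($z{\left(q,T \right)} = 0 q + T q = 0 + T q = T q$)
$Y = -40$ ($Y = \left(-8\right) 5 = -40$)
$\frac{1}{Y + z{\left(84,69 \right)}} = \frac{1}{-40 + 69 \cdot 84} = \frac{1}{-40 + 5796} = \frac{1}{5756}$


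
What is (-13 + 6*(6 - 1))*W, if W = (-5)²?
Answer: 425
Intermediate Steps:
W = 25
(-13 + 6*(6 - 1))*W = (-13 + 6*(6 - 1))*25 = (-13 + 6*5)*25 = (-13 + 30)*25 = 17*25 = 425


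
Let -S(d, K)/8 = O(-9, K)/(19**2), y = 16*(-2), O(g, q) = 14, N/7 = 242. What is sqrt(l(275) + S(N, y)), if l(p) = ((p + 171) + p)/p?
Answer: sqrt(2524291)/1045 ≈ 1.5204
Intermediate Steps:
l(p) = (171 + 2*p)/p (l(p) = ((171 + p) + p)/p = (171 + 2*p)/p)
N = 1694 (N = 7*242 = 1694)
y = -32
S(d, K) = -112/361 (S(d, K) = -112/(19**2) = -112/361)
sqrt(l(275) + S(N, y)) = sqrt((2 + 171/275) - 112/361) = sqrt(721/275 - 112/361) = sqrt(229481/99275) = sqrt(2524291)/1045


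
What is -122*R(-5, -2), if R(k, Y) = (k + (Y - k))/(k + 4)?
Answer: -244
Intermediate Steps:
R(k, Y) = Y/(4 + k)
-122*R(-5, -2) = -(-244)/(4 - 5) = -(-244)/(-1) = -(-244)*(-1) = -122*2 = -244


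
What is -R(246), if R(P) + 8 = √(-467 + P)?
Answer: 8 - I*√221 ≈ 8.0 - 14.866*I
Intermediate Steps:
R(P) = -8 + √(-467 + P)
-R(246) = -(-8 + √(-467 + 246)) = -(-8 + √(-221)) = -(-8 + I*√221) = 8 - I*√221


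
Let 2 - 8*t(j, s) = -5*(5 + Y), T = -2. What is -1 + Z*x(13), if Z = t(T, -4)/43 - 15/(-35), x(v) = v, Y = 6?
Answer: 16195/2408 ≈ 6.7255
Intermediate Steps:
t(j, s) = 57/8 (t(j, s) = 1/4 - (-5)*(5 + 6)/8 = 1/4 - (-5)*11/8 = 1/4 - 1/8*(-55) = 1/4 + 55/8 = 57/8)
Z = 1431/2408 (Z = (57/8)/43 - 15/(-35) = (57/8)*(1/43) - 15*(-1/35) = 57/344 + 3/7 = 1431/2408 ≈ 0.59427)
-1 + Z*x(13) = -1 + (1431/2408)*13 = -1 + 18603/2408 = 16195/2408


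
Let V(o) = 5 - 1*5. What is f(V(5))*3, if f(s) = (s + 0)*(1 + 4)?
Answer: 0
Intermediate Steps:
V(o) = 0 (V(o) = 5 - 5 = 0)
f(s) = 5*s (f(s) = s*5 = 5*s)
f(V(5))*3 = (5*0)*3 = 0*3 = 0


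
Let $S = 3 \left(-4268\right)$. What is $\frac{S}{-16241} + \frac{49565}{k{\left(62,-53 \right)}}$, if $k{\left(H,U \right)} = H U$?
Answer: $- \frac{762911221}{53367926} \approx -14.295$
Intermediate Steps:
$S = -12804$
$\frac{S}{-16241} + \frac{49565}{k{\left(62,-53 \right)}} = - \frac{12804}{-16241} + \frac{49565}{62 \left(-53\right)} = \left(-12804\right) \left(- \frac{1}{16241}\right) + \frac{49565}{-3286} = \frac{12804}{16241} + 49565 \left(- \frac{1}{3286}\right) = \frac{12804}{16241} - \frac{49565}{3286} = - \frac{762911221}{53367926}$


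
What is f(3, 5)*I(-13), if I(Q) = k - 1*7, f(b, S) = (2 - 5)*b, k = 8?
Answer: -9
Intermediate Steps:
f(b, S) = -3*b
I(Q) = 1 (I(Q) = 8 - 1*7 = 8 - 7 = 1)
f(3, 5)*I(-13) = -3*3*1 = -9*1 = -9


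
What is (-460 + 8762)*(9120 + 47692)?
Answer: 471653224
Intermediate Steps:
(-460 + 8762)*(9120 + 47692) = 8302*56812 = 471653224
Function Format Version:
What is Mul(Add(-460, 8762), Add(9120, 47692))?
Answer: 471653224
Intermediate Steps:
Mul(Add(-460, 8762), Add(9120, 47692)) = Mul(8302, 56812) = 471653224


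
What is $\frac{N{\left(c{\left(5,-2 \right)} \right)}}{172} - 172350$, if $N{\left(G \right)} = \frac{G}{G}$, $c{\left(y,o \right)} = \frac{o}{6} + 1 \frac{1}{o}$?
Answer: $- \frac{29644199}{172} \approx -1.7235 \cdot 10^{5}$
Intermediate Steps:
$c{\left(y,o \right)} = \frac{1}{o} + \frac{o}{6}$ ($c{\left(y,o \right)} = o \frac{1}{6} + \frac{1}{o} = \frac{o}{6} + \frac{1}{o} = \frac{1}{o} + \frac{o}{6}$)
$N{\left(G \right)} = 1$
$\frac{N{\left(c{\left(5,-2 \right)} \right)}}{172} - 172350 = 1 \cdot \frac{1}{172} - 172350 = \frac{1}{172} - 172350 = - \frac{29644199}{172}$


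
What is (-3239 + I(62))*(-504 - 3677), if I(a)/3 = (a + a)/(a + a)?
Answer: 13529716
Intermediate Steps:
I(a) = 3 (I(a) = 3*((a + a)/(a + a)) = 3*((2*a)/((2*a))) = 3*((2*a)*(1/(2*a))) = 3*1 = 3)
(-3239 + I(62))*(-504 - 3677) = (-3239 + 3)*(-504 - 3677) = -3236*(-4181) = 13529716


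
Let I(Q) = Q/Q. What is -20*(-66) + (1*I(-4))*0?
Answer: 1320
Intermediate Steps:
I(Q) = 1
-20*(-66) + (1*I(-4))*0 = -20*(-66) + (1*1)*0 = 1320 + 1*0 = 1320 + 0 = 1320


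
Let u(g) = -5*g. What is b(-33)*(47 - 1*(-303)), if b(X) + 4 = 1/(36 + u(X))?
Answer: -281050/201 ≈ -1398.3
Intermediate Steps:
b(X) = -4 + 1/(36 - 5*X)
b(-33)*(47 - 1*(-303)) = ((143 - 20*(-33))/(-36 + 5*(-33)))*(47 - 1*(-303)) = ((143 + 660)/(-36 - 165))*(47 + 303) = (803/(-201))*350 = -1/201*803*350 = -803/201*350 = -281050/201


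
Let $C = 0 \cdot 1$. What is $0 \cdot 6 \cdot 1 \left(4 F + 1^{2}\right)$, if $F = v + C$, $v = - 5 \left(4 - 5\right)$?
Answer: $0$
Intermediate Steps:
$v = 5$ ($v = \left(-5\right) \left(-1\right) = 5$)
$C = 0$
$F = 5$ ($F = 5 + 0 = 5$)
$0 \cdot 6 \cdot 1 \left(4 F + 1^{2}\right) = 0 \cdot 6 \cdot 1 \left(4 \cdot 5 + 1^{2}\right) = 0 \cdot 6 \left(20 + 1\right) = 0 \cdot 21 = 0$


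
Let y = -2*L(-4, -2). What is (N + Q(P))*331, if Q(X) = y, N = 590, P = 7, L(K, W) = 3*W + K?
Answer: 201910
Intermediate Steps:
L(K, W) = K + 3*W
y = 20 (y = -2*(-4 + 3*(-2)) = -2*(-4 - 6) = -2*(-10) = 20)
Q(X) = 20
(N + Q(P))*331 = (590 + 20)*331 = 610*331 = 201910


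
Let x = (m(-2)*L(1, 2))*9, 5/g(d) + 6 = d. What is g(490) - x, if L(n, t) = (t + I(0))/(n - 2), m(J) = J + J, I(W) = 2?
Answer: -69691/484 ≈ -143.99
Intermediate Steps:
m(J) = 2*J
L(n, t) = (2 + t)/(-2 + n) (L(n, t) = (t + 2)/(n - 2) = (2 + t)/(-2 + n))
g(d) = 5/(-6 + d)
x = 144 (x = ((2*(-2))*((2 + 2)/(-2 + 1)))*9 = -4*4/(-1)*9 = -(-4)*4*9 = -4*(-4)*9 = 16*9 = 144)
g(490) - x = 5/(-6 + 490) - 1*144 = 5/484 - 144 = -69691/484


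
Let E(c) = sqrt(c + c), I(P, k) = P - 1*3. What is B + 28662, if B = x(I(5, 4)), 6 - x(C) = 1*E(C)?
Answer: 28666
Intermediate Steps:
I(P, k) = -3 + P (I(P, k) = P - 3 = -3 + P)
E(c) = sqrt(2)*sqrt(c) (E(c) = sqrt(2*c) = sqrt(2)*sqrt(c))
x(C) = 6 - sqrt(2)*sqrt(C)
B = 4 (B = 6 - sqrt(2)*sqrt(-3 + 5) = 6 - sqrt(2)*sqrt(2) = 6 - 2 = 4)
B + 28662 = 4 + 28662 = 28666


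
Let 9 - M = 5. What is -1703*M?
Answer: -6812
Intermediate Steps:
M = 4 (M = 9 - 1*5 = 9 - 5 = 4)
-1703*M = -1703*4 = -6812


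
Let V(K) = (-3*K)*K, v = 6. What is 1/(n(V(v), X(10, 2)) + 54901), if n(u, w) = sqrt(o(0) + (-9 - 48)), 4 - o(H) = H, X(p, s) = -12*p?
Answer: 54901/3014119854 - I*sqrt(53)/3014119854 ≈ 1.8215e-5 - 2.4153e-9*I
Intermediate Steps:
o(H) = 4 - H
V(K) = -3*K**2
n(u, w) = I*sqrt(53) (n(u, w) = sqrt((4 - 1*0) + (-9 - 48)) = sqrt((4 + 0) - 57) = sqrt(4 - 57) = sqrt(-53) = I*sqrt(53))
1/(n(V(v), X(10, 2)) + 54901) = 1/(I*sqrt(53) + 54901) = 1/(54901 + I*sqrt(53))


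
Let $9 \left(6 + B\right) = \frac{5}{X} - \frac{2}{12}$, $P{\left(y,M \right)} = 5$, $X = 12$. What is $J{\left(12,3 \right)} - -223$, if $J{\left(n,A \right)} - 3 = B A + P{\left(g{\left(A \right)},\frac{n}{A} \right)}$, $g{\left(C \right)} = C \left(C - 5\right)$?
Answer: $\frac{2557}{12} \approx 213.08$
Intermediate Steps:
$g{\left(C \right)} = C \left(-5 + C\right)$
$B = - \frac{215}{36}$ ($B = -6 + \frac{\frac{5}{12} - \frac{2}{12}}{9} = -6 + \frac{5 \cdot \frac{1}{12} - \frac{1}{6}}{9} = -6 + \frac{\frac{5}{12} - \frac{1}{6}}{9} = -6 + \frac{1}{9} \cdot \frac{1}{4} = -6 + \frac{1}{36} = - \frac{215}{36} \approx -5.9722$)
$J{\left(n,A \right)} = 8 - \frac{215 A}{36}$ ($J{\left(n,A \right)} = 3 - \left(-5 + \frac{215 A}{36}\right) = 8 - \frac{215 A}{36}$)
$J{\left(12,3 \right)} - -223 = \left(8 - \frac{215}{12}\right) - -223 = \left(8 - \frac{215}{12}\right) + 223 = - \frac{119}{12} + 223 = \frac{2557}{12}$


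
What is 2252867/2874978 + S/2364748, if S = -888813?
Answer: 1386072455701/3399299237772 ≈ 0.40775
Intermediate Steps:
2252867/2874978 + S/2364748 = 2252867/2874978 - 888813/2364748 = 1386072455701/3399299237772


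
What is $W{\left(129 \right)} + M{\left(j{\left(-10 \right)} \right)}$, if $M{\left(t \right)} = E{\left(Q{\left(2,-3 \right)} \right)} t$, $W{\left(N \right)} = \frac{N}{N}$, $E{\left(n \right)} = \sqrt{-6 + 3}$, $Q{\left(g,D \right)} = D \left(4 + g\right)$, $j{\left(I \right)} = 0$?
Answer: $1$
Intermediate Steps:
$E{\left(n \right)} = i \sqrt{3}$ ($E{\left(n \right)} = \sqrt{-3} = i \sqrt{3}$)
$W{\left(N \right)} = 1$
$M{\left(t \right)} = i t \sqrt{3}$ ($M{\left(t \right)} = i \sqrt{3} t = i t \sqrt{3}$)
$W{\left(129 \right)} + M{\left(j{\left(-10 \right)} \right)} = 1 + i 0 \sqrt{3} = 1 + 0 = 1$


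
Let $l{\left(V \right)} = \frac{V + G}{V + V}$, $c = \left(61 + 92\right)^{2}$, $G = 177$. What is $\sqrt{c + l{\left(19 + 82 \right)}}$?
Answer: $\frac{4 \sqrt{14925578}}{101} \approx 153.0$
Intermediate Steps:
$c = 23409$ ($c = 153^{2} = 23409$)
$l{\left(V \right)} = \frac{177 + V}{2 V}$ ($l{\left(V \right)} = \frac{V + 177}{V + V} = \frac{177 + V}{2 V}$)
$\sqrt{c + l{\left(19 + 82 \right)}} = \sqrt{23409 + \frac{177 + \left(19 + 82\right)}{2 \left(19 + 82\right)}} = \sqrt{23409 + \frac{177 + 101}{2 \cdot 101}} = \sqrt{23409 + \frac{1}{2} \cdot \frac{1}{101} \cdot 278} = \sqrt{23409 + \frac{139}{101}} = \sqrt{\frac{2364448}{101}} = \frac{4 \sqrt{14925578}}{101}$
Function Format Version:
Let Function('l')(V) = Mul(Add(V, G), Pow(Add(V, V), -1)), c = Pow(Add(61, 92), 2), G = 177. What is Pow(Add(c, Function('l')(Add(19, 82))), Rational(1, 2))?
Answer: Mul(Rational(4, 101), Pow(14925578, Rational(1, 2))) ≈ 153.00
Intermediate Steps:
c = 23409 (c = Pow(153, 2) = 23409)
Function('l')(V) = Mul(Rational(1, 2), Pow(V, -1), Add(177, V)) (Function('l')(V) = Mul(Add(V, 177), Pow(Add(V, V), -1)) = Mul(Add(177, V), Pow(Mul(2, V), -1)) = Mul(Add(177, V), Mul(Rational(1, 2), Pow(V, -1))) = Mul(Rational(1, 2), Pow(V, -1), Add(177, V)))
Pow(Add(c, Function('l')(Add(19, 82))), Rational(1, 2)) = Pow(Add(23409, Mul(Rational(1, 2), Pow(Add(19, 82), -1), Add(177, Add(19, 82)))), Rational(1, 2)) = Pow(Add(23409, Mul(Rational(1, 2), Pow(101, -1), Add(177, 101))), Rational(1, 2)) = Pow(Add(23409, Mul(Rational(1, 2), Rational(1, 101), 278)), Rational(1, 2)) = Pow(Add(23409, Rational(139, 101)), Rational(1, 2)) = Pow(Rational(2364448, 101), Rational(1, 2)) = Mul(Rational(4, 101), Pow(14925578, Rational(1, 2)))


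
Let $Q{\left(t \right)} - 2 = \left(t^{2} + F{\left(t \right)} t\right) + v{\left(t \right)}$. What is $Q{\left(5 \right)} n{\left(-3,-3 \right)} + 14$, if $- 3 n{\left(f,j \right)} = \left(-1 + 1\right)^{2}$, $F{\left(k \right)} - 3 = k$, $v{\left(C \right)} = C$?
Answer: $14$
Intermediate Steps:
$F{\left(k \right)} = 3 + k$
$n{\left(f,j \right)} = 0$ ($n{\left(f,j \right)} = - \frac{\left(-1 + 1\right)^{2}}{3} = - \frac{0^{2}}{3} = \left(- \frac{1}{3}\right) 0 = 0$)
$Q{\left(t \right)} = 2 + t + t^{2} + t \left(3 + t\right)$ ($Q{\left(t \right)} = 2 + \left(\left(t^{2} + \left(3 + t\right) t\right) + t\right) = 2 + \left(\left(t^{2} + t \left(3 + t\right)\right) + t\right) = 2 + \left(t + t^{2} + t \left(3 + t\right)\right) = 2 + t + t^{2} + t \left(3 + t\right)$)
$Q{\left(5 \right)} n{\left(-3,-3 \right)} + 14 = \left(2 + 2 \cdot 5^{2} + 4 \cdot 5\right) 0 + 14 = \left(2 + 2 \cdot 25 + 20\right) 0 + 14 = \left(2 + 50 + 20\right) 0 + 14 = 72 \cdot 0 + 14 = 0 + 14 = 14$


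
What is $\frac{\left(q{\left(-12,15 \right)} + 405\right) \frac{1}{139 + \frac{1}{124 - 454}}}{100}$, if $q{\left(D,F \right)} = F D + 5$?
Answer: $\frac{759}{45869} \approx 0.016547$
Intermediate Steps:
$q{\left(D,F \right)} = 5 + D F$ ($q{\left(D,F \right)} = D F + 5 = 5 + D F$)
$\frac{\left(q{\left(-12,15 \right)} + 405\right) \frac{1}{139 + \frac{1}{124 - 454}}}{100} = \frac{\left(\left(5 - 180\right) + 405\right) \frac{1}{139 + \frac{1}{124 - 454}}}{100} = \frac{\left(5 - 180\right) + 405}{139 + \frac{1}{-330}} \cdot \frac{1}{100} = \frac{-175 + 405}{139 - \frac{1}{330}} \cdot \frac{1}{100} = \frac{230}{\frac{45869}{330}} \cdot \frac{1}{100} = 230 \cdot \frac{330}{45869} \cdot \frac{1}{100} = \frac{75900}{45869} \cdot \frac{1}{100} = \frac{759}{45869}$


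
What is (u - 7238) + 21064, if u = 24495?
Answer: 38321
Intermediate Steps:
(u - 7238) + 21064 = (24495 - 7238) + 21064 = 17257 + 21064 = 38321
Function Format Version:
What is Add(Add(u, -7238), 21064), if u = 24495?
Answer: 38321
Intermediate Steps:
Add(Add(u, -7238), 21064) = Add(Add(24495, -7238), 21064) = Add(17257, 21064) = 38321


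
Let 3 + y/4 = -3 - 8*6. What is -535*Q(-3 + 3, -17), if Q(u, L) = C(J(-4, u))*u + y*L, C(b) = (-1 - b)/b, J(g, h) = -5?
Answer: -1964520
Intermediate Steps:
y = -216 (y = -12 + 4*(-3 - 8*6) = -12 + 4*(-3 - 2*24) = -12 + 4*(-3 - 48) = -12 + 4*(-51) = -12 - 204 = -216)
C(b) = (-1 - b)/b
Q(u, L) = -216*L - 4*u/5 (Q(u, L) = ((-1 - 1*(-5))/(-5))*u - 216*L = (-(-1 + 5)/5)*u - 216*L = (-⅕*4)*u - 216*L = -4*u/5 - 216*L = -216*L - 4*u/5)
-535*Q(-3 + 3, -17) = -535*(-216*(-17) - 4*(-3 + 3)/5) = -535*(3672 - ⅘*0) = -535*(3672 + 0) = -535*3672 = -1964520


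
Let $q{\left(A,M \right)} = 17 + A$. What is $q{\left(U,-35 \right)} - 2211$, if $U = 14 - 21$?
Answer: $-2201$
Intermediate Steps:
$U = -7$ ($U = 14 - 21 = -7$)
$q{\left(U,-35 \right)} - 2211 = \left(17 - 7\right) - 2211 = 10 - 2211 = -2201$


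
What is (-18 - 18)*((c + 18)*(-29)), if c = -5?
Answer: 13572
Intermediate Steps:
(-18 - 18)*((c + 18)*(-29)) = (-18 - 18)*((-5 + 18)*(-29)) = -468*(-29) = -36*(-377) = 13572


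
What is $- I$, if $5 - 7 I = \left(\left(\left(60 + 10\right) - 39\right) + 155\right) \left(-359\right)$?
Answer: $- \frac{66779}{7} \approx -9539.9$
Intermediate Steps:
$I = \frac{66779}{7}$ ($I = \frac{5}{7} - \frac{\left(\left(\left(60 + 10\right) - 39\right) + 155\right) \left(-359\right)}{7} = \frac{5}{7} - \frac{\left(\left(70 - 39\right) + 155\right) \left(-359\right)}{7} = \frac{5}{7} - \frac{\left(31 + 155\right) \left(-359\right)}{7} = \frac{5}{7} - \frac{186 \left(-359\right)}{7} = \frac{5}{7} - - \frac{66774}{7} = \frac{5}{7} + \frac{66774}{7} = \frac{66779}{7} \approx 9539.9$)
$- I = \left(-1\right) \frac{66779}{7} = - \frac{66779}{7}$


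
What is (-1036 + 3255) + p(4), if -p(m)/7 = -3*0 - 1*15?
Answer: 2324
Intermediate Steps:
p(m) = 105 (p(m) = -7*(-3*0 - 1*15) = -7*(0 - 15) = -7*(-15) = 105)
(-1036 + 3255) + p(4) = (-1036 + 3255) + 105 = 2219 + 105 = 2324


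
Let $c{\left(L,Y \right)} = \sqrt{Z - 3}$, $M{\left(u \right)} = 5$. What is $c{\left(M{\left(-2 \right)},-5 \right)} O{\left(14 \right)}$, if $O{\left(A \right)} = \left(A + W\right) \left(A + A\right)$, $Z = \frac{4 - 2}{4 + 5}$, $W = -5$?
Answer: $420 i \approx 420.0 i$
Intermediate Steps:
$Z = \frac{2}{9} \approx 0.22222$
$c{\left(L,Y \right)} = \frac{5 i}{3}$ ($c{\left(L,Y \right)} = \sqrt{\frac{2}{9} - 3} = \sqrt{- \frac{25}{9}} = \frac{5 i}{3}$)
$O{\left(A \right)} = 2 A \left(-5 + A\right)$ ($O{\left(A \right)} = \left(A - 5\right) \left(A + A\right) = \left(-5 + A\right) 2 A = 2 A \left(-5 + A\right)$)
$c{\left(M{\left(-2 \right)},-5 \right)} O{\left(14 \right)} = \frac{5 i}{3} \cdot 2 \cdot 14 \left(-5 + 14\right) = \frac{5 i}{3} \cdot 2 \cdot 14 \cdot 9 = \frac{5 i}{3} \cdot 252 = 420 i$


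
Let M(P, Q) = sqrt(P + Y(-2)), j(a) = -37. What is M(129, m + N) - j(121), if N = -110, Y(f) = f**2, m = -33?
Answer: 37 + sqrt(133) ≈ 48.533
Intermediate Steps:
M(P, Q) = sqrt(4 + P) (M(P, Q) = sqrt(P + (-2)**2) = sqrt(P + 4) = sqrt(4 + P))
M(129, m + N) - j(121) = sqrt(4 + 129) - 1*(-37) = sqrt(133) + 37 = 37 + sqrt(133)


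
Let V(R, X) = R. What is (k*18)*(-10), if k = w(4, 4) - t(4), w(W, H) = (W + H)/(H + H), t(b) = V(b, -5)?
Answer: 540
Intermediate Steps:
t(b) = b
w(W, H) = (H + W)/(2*H) (w(W, H) = (H + W)/((2*H)) = (H + W)*(1/(2*H)) = (H + W)/(2*H))
k = -3 (k = (½)*(4 + 4)/4 - 1*4 = (½)*(¼)*8 - 4 = 1 - 4 = -3)
(k*18)*(-10) = -3*18*(-10) = -54*(-10) = 540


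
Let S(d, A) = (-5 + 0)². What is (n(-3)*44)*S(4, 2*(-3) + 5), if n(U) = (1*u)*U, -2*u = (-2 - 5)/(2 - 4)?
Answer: 5775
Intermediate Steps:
u = -7/4 (u = -(-2 - 5)/(2*(2 - 4)) = -(-7)/(2*(-2)) = -(-7)*(-1)/(2*2) = -½*7/2 = -7/4 ≈ -1.7500)
n(U) = -7*U/4 (n(U) = (1*(-7/4))*U = -7*U/4)
S(d, A) = 25 (S(d, A) = (-5)² = 25)
(n(-3)*44)*S(4, 2*(-3) + 5) = (-7/4*(-3)*44)*25 = ((21/4)*44)*25 = 231*25 = 5775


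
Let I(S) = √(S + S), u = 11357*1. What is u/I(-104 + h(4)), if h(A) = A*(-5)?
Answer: -11357*I*√62/124 ≈ -721.17*I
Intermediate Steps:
h(A) = -5*A
u = 11357
I(S) = √2*√S (I(S) = √(2*S) = √2*√S)
u/I(-104 + h(4)) = 11357/((√2*√(-104 - 5*4))) = 11357/((√2*√(-104 - 20))) = 11357/((√2*√(-124))) = 11357/((√2*(2*I*√31))) = 11357/((2*I*√62)) = 11357*(-I*√62/124) = -11357*I*√62/124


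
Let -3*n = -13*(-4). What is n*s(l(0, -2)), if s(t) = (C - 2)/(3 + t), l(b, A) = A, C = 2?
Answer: 0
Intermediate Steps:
s(t) = 0 (s(t) = (2 - 2)/(3 + t) = 0/(3 + t) = 0)
n = -52/3 (n = -(-13)*(-4)/3 = -1/3*52 = -52/3 ≈ -17.333)
n*s(l(0, -2)) = -52/3*0 = 0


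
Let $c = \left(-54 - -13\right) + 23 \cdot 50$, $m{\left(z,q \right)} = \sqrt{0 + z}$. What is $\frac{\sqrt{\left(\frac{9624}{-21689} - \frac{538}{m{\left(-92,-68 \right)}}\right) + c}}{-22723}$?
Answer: $- \frac{\sqrt{985782557 + 10400347 i \sqrt{23}}}{21427789} \approx -0.0014657 - 3.7057 \cdot 10^{-5} i$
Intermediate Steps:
$m{\left(z,q \right)} = \sqrt{z}$
$c = 1109$ ($c = \left(-54 + 13\right) + 1150 = -41 + 1150 = 1109$)
$\frac{\sqrt{\left(\frac{9624}{-21689} - \frac{538}{m{\left(-92,-68 \right)}}\right) + c}}{-22723} = \frac{\sqrt{\left(\frac{9624}{-21689} - \frac{538}{\sqrt{-92}}\right) + 1109}}{-22723} = \sqrt{\left(9624 \left(- \frac{1}{21689}\right) - \frac{538}{2 i \sqrt{23}}\right) + 1109} \left(- \frac{1}{22723}\right) = \sqrt{\left(- \frac{9624}{21689} - 538 \left(- \frac{i \sqrt{23}}{46}\right)\right) + 1109} \left(- \frac{1}{22723}\right) = \sqrt{\left(- \frac{9624}{21689} + \frac{269 i \sqrt{23}}{23}\right) + 1109} \left(- \frac{1}{22723}\right) = \sqrt{\frac{24043477}{21689} + \frac{269 i \sqrt{23}}{23}} \left(- \frac{1}{22723}\right) = - \frac{\sqrt{\frac{24043477}{21689} + \frac{269 i \sqrt{23}}{23}}}{22723}$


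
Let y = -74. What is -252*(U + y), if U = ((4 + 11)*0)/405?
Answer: 18648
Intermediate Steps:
U = 0 (U = (15*0)*(1/405) = 0*(1/405) = 0)
-252*(U + y) = -252*(0 - 74) = -252*(-74) = 18648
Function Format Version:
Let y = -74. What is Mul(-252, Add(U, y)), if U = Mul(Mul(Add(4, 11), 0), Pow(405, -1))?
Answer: 18648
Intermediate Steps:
U = 0 (U = Mul(Mul(15, 0), Rational(1, 405)) = Mul(0, Rational(1, 405)) = 0)
Mul(-252, Add(U, y)) = Mul(-252, Add(0, -74)) = Mul(-252, -74) = 18648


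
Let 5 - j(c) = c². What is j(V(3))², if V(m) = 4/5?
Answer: 11881/625 ≈ 19.010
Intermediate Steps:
V(m) = ⅘ (V(m) = 4*(⅕) = ⅘)
j(c) = 5 - c²
j(V(3))² = (5 - (⅘)²)² = (5 - 1*16/25)² = (5 - 16/25)² = (109/25)² = 11881/625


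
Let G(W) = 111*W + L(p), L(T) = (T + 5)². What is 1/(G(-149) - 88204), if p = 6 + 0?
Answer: -1/104622 ≈ -9.5582e-6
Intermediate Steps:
p = 6
L(T) = (5 + T)²
G(W) = 121 + 111*W (G(W) = 111*W + (5 + 6)² = 111*W + 11² = 111*W + 121 = 121 + 111*W)
1/(G(-149) - 88204) = 1/((121 + 111*(-149)) - 88204) = 1/((121 - 16539) - 88204) = 1/(-16418 - 88204) = 1/(-104622) = -1/104622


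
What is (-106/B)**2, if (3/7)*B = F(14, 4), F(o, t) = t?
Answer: 25281/196 ≈ 128.98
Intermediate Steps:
B = 28/3 (B = (7/3)*4 = 28/3 ≈ 9.3333)
(-106/B)**2 = (-106/28/3)**2 = (-106*3/28)**2 = (-159/14)**2 = 25281/196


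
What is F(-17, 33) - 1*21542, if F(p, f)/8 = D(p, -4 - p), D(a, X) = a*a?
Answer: -19230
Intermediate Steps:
D(a, X) = a**2
F(p, f) = 8*p**2
F(-17, 33) - 1*21542 = 8*(-17)**2 - 1*21542 = 8*289 - 21542 = 2312 - 21542 = -19230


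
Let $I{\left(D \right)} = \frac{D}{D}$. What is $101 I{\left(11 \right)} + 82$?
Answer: $183$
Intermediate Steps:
$I{\left(D \right)} = 1$
$101 I{\left(11 \right)} + 82 = 101 \cdot 1 + 82 = 101 + 82 = 183$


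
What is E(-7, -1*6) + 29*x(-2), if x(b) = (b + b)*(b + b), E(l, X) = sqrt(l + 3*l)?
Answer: 464 + 2*I*sqrt(7) ≈ 464.0 + 5.2915*I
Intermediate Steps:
E(l, X) = 2*sqrt(l) (E(l, X) = sqrt(4*l) = 2*sqrt(l))
x(b) = 4*b**2 (x(b) = (2*b)*(2*b) = 4*b**2)
E(-7, -1*6) + 29*x(-2) = 2*sqrt(-7) + 29*(4*(-2)**2) = 2*(I*sqrt(7)) + 29*(4*4) = 2*I*sqrt(7) + 29*16 = 2*I*sqrt(7) + 464 = 464 + 2*I*sqrt(7)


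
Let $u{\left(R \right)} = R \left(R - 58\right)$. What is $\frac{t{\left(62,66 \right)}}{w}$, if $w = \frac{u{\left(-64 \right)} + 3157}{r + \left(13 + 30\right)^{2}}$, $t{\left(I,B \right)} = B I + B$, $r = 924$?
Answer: $\frac{3843378}{3655} \approx 1051.5$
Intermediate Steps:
$u{\left(R \right)} = R \left(-58 + R\right)$
$t{\left(I,B \right)} = B + B I$
$w = \frac{10965}{2773}$ ($w = \frac{- 64 \left(-58 - 64\right) + 3157}{924 + \left(13 + 30\right)^{2}} = \frac{\left(-64\right) \left(-122\right) + 3157}{924 + 43^{2}} = \frac{7808 + 3157}{924 + 1849} = \frac{10965}{2773} \approx 3.9542$)
$\frac{t{\left(62,66 \right)}}{w} = \frac{66 \left(1 + 62\right)}{\frac{10965}{2773}} = 66 \cdot 63 \cdot \frac{2773}{10965} = 4158 \cdot \frac{2773}{10965} = \frac{3843378}{3655}$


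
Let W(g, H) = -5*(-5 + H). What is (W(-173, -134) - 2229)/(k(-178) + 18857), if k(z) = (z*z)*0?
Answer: -1534/18857 ≈ -0.081349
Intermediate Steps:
k(z) = 0 (k(z) = z**2*0 = 0)
W(g, H) = 25 - 5*H
(W(-173, -134) - 2229)/(k(-178) + 18857) = ((25 - 5*(-134)) - 2229)/(0 + 18857) = ((25 + 670) - 2229)/18857 = (695 - 2229)*(1/18857) = -1534*1/18857 = -1534/18857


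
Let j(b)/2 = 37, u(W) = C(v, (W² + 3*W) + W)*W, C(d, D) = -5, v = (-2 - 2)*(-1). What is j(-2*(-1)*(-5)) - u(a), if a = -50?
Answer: -176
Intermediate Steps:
v = 4 (v = -4*(-1) = 4)
u(W) = -5*W
j(b) = 74 (j(b) = 2*37 = 74)
j(-2*(-1)*(-5)) - u(a) = 74 - (-5)*(-50) = 74 - 1*250 = 74 - 250 = -176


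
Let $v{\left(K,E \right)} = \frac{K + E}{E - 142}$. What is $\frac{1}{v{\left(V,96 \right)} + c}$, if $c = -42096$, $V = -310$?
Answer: $- \frac{23}{968101} \approx -2.3758 \cdot 10^{-5}$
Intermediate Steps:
$v{\left(K,E \right)} = \frac{E + K}{-142 + E}$
$\frac{1}{v{\left(V,96 \right)} + c} = \frac{1}{\frac{96 - 310}{-142 + 96} - 42096} = \frac{1}{\frac{1}{-46} \left(-214\right) - 42096} = \frac{1}{\left(- \frac{1}{46}\right) \left(-214\right) - 42096} = \frac{1}{\frac{107}{23} - 42096} = \frac{1}{- \frac{968101}{23}} = - \frac{23}{968101}$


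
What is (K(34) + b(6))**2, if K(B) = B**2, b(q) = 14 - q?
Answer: 1354896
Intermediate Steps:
(K(34) + b(6))**2 = (34**2 + (14 - 1*6))**2 = (1156 + (14 - 6))**2 = (1156 + 8)**2 = 1164**2 = 1354896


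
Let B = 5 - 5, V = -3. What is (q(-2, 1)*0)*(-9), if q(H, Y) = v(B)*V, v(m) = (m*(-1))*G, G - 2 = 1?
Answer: 0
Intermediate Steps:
G = 3 (G = 2 + 1 = 3)
B = 0
v(m) = -3*m (v(m) = (m*(-1))*3 = -m*3 = -3*m)
q(H, Y) = 0 (q(H, Y) = -3*0*(-3) = 0*(-3) = 0)
(q(-2, 1)*0)*(-9) = (0*0)*(-9) = 0*(-9) = 0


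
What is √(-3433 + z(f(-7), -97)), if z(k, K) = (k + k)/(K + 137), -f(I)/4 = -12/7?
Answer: I*√4205005/35 ≈ 58.589*I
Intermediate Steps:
f(I) = 48/7 (f(I) = -(-48)/7 = -4*(-12/7) = 48/7)
z(k, K) = 2*k/(137 + K) (z(k, K) = (2*k)/(137 + K) = 2*k/(137 + K))
√(-3433 + z(f(-7), -97)) = √(-3433 + 2*(48/7)/(137 - 97)) = √(-3433 + 2*(48/7)/40) = √(-3433 + 2*(48/7)*(1/40)) = √(-3433 + 12/35) = √(-120143/35) = I*√4205005/35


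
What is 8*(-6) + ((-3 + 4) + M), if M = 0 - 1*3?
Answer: -50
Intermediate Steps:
M = -3 (M = 0 - 3 = -3)
8*(-6) + ((-3 + 4) + M) = 8*(-6) + ((-3 + 4) - 3) = -48 + (1 - 3) = -48 - 2 = -50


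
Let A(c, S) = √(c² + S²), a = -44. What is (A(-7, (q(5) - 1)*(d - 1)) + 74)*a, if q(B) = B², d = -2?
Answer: -3256 - 44*√5233 ≈ -6438.9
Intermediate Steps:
A(c, S) = √(S² + c²)
(A(-7, (q(5) - 1)*(d - 1)) + 74)*a = (√(((5² - 1)*(-2 - 1))² + (-7)²) + 74)*(-44) = (√(((25 - 1)*(-3))² + 49) + 74)*(-44) = (√((24*(-3))² + 49) + 74)*(-44) = (√((-72)² + 49) + 74)*(-44) = (√(5184 + 49) + 74)*(-44) = (√5233 + 74)*(-44) = (74 + √5233)*(-44) = -3256 - 44*√5233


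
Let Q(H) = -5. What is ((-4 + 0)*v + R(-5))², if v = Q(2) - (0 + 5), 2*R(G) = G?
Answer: 5625/4 ≈ 1406.3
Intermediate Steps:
R(G) = G/2
v = -10 (v = -5 - (0 + 5) = -5 - 1*5 = -5 - 5 = -10)
((-4 + 0)*v + R(-5))² = ((-4 + 0)*(-10) + (½)*(-5))² = (-4*(-10) - 5/2)² = (40 - 5/2)² = (75/2)² = 5625/4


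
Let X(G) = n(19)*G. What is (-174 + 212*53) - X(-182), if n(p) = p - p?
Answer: 11062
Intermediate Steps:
n(p) = 0
X(G) = 0 (X(G) = 0*G = 0)
(-174 + 212*53) - X(-182) = (-174 + 212*53) - 1*0 = (-174 + 11236) + 0 = 11062 + 0 = 11062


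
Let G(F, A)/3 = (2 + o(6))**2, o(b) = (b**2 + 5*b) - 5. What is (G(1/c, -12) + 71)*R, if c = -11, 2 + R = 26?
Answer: 287472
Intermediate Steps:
R = 24 (R = -2 + 26 = 24)
o(b) = -5 + b**2 + 5*b
G(F, A) = 11907 (G(F, A) = 3*(2 + (-5 + 6**2 + 5*6))**2 = 3*(2 + (-5 + 36 + 30))**2 = 3*(2 + 61)**2 = 3*63**2 = 3*3969 = 11907)
(G(1/c, -12) + 71)*R = (11907 + 71)*24 = 11978*24 = 287472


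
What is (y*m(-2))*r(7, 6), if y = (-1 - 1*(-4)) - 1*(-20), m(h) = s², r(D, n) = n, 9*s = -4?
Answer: 736/27 ≈ 27.259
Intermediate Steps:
s = -4/9 (s = (⅑)*(-4) = -4/9 ≈ -0.44444)
m(h) = 16/81 (m(h) = (-4/9)² = 16/81)
y = 23 (y = (-1 + 4) + 20 = 3 + 20 = 23)
(y*m(-2))*r(7, 6) = (23*(16/81))*6 = (368/81)*6 = 736/27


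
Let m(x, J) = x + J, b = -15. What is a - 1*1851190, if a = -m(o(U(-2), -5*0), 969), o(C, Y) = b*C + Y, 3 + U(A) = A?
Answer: -1852234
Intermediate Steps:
U(A) = -3 + A
o(C, Y) = Y - 15*C (o(C, Y) = -15*C + Y = Y - 15*C)
m(x, J) = J + x
a = -1044 (a = -(969 + (-5*0 - 15*(-3 - 2))) = -(969 + (0 - 15*(-5))) = -(969 + (0 + 75)) = -(969 + 75) = -1*1044 = -1044)
a - 1*1851190 = -1044 - 1*1851190 = -1044 - 1851190 = -1852234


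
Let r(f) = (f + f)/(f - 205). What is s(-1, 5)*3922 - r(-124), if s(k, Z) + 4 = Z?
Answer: 1290090/329 ≈ 3921.2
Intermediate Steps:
s(k, Z) = -4 + Z
r(f) = 2*f/(-205 + f) (r(f) = (2*f)/(-205 + f) = 2*f/(-205 + f))
s(-1, 5)*3922 - r(-124) = (-4 + 5)*3922 - 2*(-124)/(-205 - 124) = 1*3922 - 2*(-124)/(-329) = 3922 - 2*(-124)*(-1)/329 = 3922 - 1*248/329 = 3922 - 248/329 = 1290090/329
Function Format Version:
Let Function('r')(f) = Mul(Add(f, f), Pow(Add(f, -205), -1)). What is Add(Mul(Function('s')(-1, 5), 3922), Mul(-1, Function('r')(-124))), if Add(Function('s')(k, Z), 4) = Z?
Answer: Rational(1290090, 329) ≈ 3921.2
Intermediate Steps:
Function('s')(k, Z) = Add(-4, Z)
Function('r')(f) = Mul(2, f, Pow(Add(-205, f), -1)) (Function('r')(f) = Mul(Mul(2, f), Pow(Add(-205, f), -1)) = Mul(2, f, Pow(Add(-205, f), -1)))
Add(Mul(Function('s')(-1, 5), 3922), Mul(-1, Function('r')(-124))) = Add(Mul(Add(-4, 5), 3922), Mul(-1, Mul(2, -124, Pow(Add(-205, -124), -1)))) = Add(Mul(1, 3922), Mul(-1, Mul(2, -124, Pow(-329, -1)))) = Add(3922, Mul(-1, Mul(2, -124, Rational(-1, 329)))) = Add(3922, Mul(-1, Rational(248, 329))) = Add(3922, Rational(-248, 329)) = Rational(1290090, 329)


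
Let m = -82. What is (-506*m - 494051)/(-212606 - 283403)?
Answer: 452559/496009 ≈ 0.91240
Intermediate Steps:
(-506*m - 494051)/(-212606 - 283403) = (-506*(-82) - 494051)/(-212606 - 283403) = (41492 - 494051)/(-496009) = -452559*(-1/496009) = 452559/496009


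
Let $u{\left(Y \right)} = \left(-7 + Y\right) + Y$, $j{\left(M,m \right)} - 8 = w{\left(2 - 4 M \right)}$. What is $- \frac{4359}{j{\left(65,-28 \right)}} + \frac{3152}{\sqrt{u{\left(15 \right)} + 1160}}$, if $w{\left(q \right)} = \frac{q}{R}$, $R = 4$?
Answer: $\frac{8718}{113} + \frac{3152 \sqrt{7}}{91} \approx 168.79$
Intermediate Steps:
$w{\left(q \right)} = \frac{q}{4}$
$j{\left(M,m \right)} = \frac{17}{2} - M$ ($j{\left(M,m \right)} = 8 + \frac{2 - 4 M}{4} = 8 - \left(- \frac{1}{2} + M\right) = \frac{17}{2} - M$)
$u{\left(Y \right)} = -7 + 2 Y$
$- \frac{4359}{j{\left(65,-28 \right)}} + \frac{3152}{\sqrt{u{\left(15 \right)} + 1160}} = - \frac{4359}{\frac{17}{2} - 65} + \frac{3152}{\sqrt{\left(-7 + 2 \cdot 15\right) + 1160}} = - \frac{4359}{\frac{17}{2} - 65} + \frac{3152}{\sqrt{\left(-7 + 30\right) + 1160}} = - \frac{4359}{- \frac{113}{2}} + \frac{3152}{\sqrt{23 + 1160}} = \left(-4359\right) \left(- \frac{2}{113}\right) + \frac{3152}{\sqrt{1183}} = \frac{8718}{113} + \frac{3152}{13 \sqrt{7}} = \frac{8718}{113} + 3152 \frac{\sqrt{7}}{91} = \frac{8718}{113} + \frac{3152 \sqrt{7}}{91}$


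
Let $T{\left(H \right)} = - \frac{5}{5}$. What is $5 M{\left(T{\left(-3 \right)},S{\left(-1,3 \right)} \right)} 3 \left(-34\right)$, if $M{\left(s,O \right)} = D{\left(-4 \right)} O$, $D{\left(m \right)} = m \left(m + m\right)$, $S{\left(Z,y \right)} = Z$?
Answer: $16320$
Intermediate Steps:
$T{\left(H \right)} = -1$ ($T{\left(H \right)} = \left(-5\right) \frac{1}{5} = -1$)
$D{\left(m \right)} = 2 m^{2}$ ($D{\left(m \right)} = m 2 m = 2 m^{2}$)
$M{\left(s,O \right)} = 32 O$ ($M{\left(s,O \right)} = 2 \left(-4\right)^{2} O = 2 \cdot 16 O = 32 O$)
$5 M{\left(T{\left(-3 \right)},S{\left(-1,3 \right)} \right)} 3 \left(-34\right) = 5 \cdot 32 \left(-1\right) 3 \left(-34\right) = 5 \left(\left(-32\right) 3\right) \left(-34\right) = 5 \left(-96\right) \left(-34\right) = \left(-480\right) \left(-34\right) = 16320$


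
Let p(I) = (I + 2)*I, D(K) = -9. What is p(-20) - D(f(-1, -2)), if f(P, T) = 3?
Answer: 369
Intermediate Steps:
p(I) = I*(2 + I) (p(I) = (2 + I)*I = I*(2 + I))
p(-20) - D(f(-1, -2)) = -20*(2 - 20) - 1*(-9) = -20*(-18) + 9 = 360 + 9 = 369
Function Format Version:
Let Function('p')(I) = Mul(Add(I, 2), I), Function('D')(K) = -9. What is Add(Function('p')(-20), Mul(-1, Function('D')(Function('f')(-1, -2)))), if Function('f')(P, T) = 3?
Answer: 369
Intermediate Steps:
Function('p')(I) = Mul(I, Add(2, I)) (Function('p')(I) = Mul(Add(2, I), I) = Mul(I, Add(2, I)))
Add(Function('p')(-20), Mul(-1, Function('D')(Function('f')(-1, -2)))) = Add(Mul(-20, Add(2, -20)), Mul(-1, -9)) = Add(Mul(-20, -18), 9) = Add(360, 9) = 369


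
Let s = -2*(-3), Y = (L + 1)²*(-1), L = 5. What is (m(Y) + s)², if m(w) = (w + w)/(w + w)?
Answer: 49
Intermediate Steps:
Y = -36 (Y = (5 + 1)²*(-1) = 6²*(-1) = 36*(-1) = -36)
m(w) = 1 (m(w) = (2*w)/((2*w)) = (2*w)*(1/(2*w)) = 1)
s = 6
(m(Y) + s)² = (1 + 6)² = 7² = 49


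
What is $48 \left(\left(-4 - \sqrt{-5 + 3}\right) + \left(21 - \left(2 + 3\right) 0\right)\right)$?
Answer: $816 - 48 i \sqrt{2} \approx 816.0 - 67.882 i$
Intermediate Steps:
$48 \left(\left(-4 - \sqrt{-5 + 3}\right) + \left(21 - \left(2 + 3\right) 0\right)\right) = 48 \left(\left(-4 - \sqrt{-2}\right) + \left(21 - 5 \cdot 0\right)\right) = 48 \left(\left(-4 - i \sqrt{2}\right) + \left(21 - 0\right)\right) = 48 \left(\left(-4 - i \sqrt{2}\right) + \left(21 + 0\right)\right) = 48 \left(\left(-4 - i \sqrt{2}\right) + 21\right) = 48 \left(17 - i \sqrt{2}\right) = 816 - 48 i \sqrt{2}$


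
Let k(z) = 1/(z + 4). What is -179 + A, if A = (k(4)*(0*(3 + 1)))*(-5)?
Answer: -179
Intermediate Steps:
k(z) = 1/(4 + z)
A = 0 (A = ((0*(3 + 1))/(4 + 4))*(-5) = ((0*4)/8)*(-5) = ((⅛)*0)*(-5) = 0*(-5) = 0)
-179 + A = -179 + 0 = -179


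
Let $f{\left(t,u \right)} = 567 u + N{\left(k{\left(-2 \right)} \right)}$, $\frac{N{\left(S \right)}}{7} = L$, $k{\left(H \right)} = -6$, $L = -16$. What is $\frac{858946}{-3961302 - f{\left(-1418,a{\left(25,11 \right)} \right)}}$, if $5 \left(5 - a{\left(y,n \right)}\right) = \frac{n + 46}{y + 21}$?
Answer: $- \frac{17959780}{82881221} \approx -0.21669$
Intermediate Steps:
$a{\left(y,n \right)} = 5 - \frac{46 + n}{5 \left(21 + y\right)}$ ($a{\left(y,n \right)} = 5 - \frac{\left(n + 46\right) \frac{1}{y + 21}}{5} = 5 - \frac{\left(46 + n\right) \frac{1}{21 + y}}{5} = 5 - \frac{\frac{1}{21 + y} \left(46 + n\right)}{5} = 5 - \frac{46 + n}{5 \left(21 + y\right)}$)
$N{\left(S \right)} = -112$ ($N{\left(S \right)} = 7 \left(-16\right) = -112$)
$f{\left(t,u \right)} = -112 + 567 u$ ($f{\left(t,u \right)} = 567 u - 112 = -112 + 567 u$)
$\frac{858946}{-3961302 - f{\left(-1418,a{\left(25,11 \right)} \right)}} = \frac{858946}{-3961302 - \left(-112 + 567 \frac{479 - 11 + 25 \cdot 25}{5 \left(21 + 25\right)}\right)} = \frac{858946}{-3961302 - \left(-112 + 567 \frac{479 - 11 + 625}{5 \cdot 46}\right)} = \frac{858946}{-3961302 - \left(-112 + 567 \cdot \frac{1}{5} \cdot \frac{1}{46} \cdot 1093\right)} = \frac{858946}{-3961302 - \left(-112 + 567 \cdot \frac{1093}{230}\right)} = \frac{858946}{-3961302 - \left(-112 + \frac{619731}{230}\right)} = \frac{858946}{-3961302 - \frac{593971}{230}} = \frac{858946}{- \frac{911693431}{230}} = 858946 \left(- \frac{230}{911693431}\right) = - \frac{17959780}{82881221}$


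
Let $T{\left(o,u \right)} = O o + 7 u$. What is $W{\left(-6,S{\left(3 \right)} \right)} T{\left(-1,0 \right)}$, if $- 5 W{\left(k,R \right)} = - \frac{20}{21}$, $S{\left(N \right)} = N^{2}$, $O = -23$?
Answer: $\frac{92}{21} \approx 4.381$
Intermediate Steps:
$T{\left(o,u \right)} = - 23 o + 7 u$
$W{\left(k,R \right)} = \frac{4}{21}$ ($W{\left(k,R \right)} = - \frac{\left(-20\right) \frac{1}{21}}{5} = \left(- \frac{1}{5}\right) \left(- \frac{20}{21}\right) = \frac{4}{21}$)
$W{\left(-6,S{\left(3 \right)} \right)} T{\left(-1,0 \right)} = \frac{4 \left(\left(-23\right) \left(-1\right) + 7 \cdot 0\right)}{21} = \frac{4 \left(23 + 0\right)}{21} = \frac{4}{21} \cdot 23 = \frac{92}{21}$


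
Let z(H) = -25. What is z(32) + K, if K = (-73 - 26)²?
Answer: 9776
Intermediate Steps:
K = 9801 (K = (-99)² = 9801)
z(32) + K = -25 + 9801 = 9776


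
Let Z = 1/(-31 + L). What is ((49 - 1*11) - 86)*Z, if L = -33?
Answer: 3/4 ≈ 0.75000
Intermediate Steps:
Z = -1/64 (Z = 1/(-31 - 33) = 1/(-64) = -1/64 ≈ -0.015625)
((49 - 1*11) - 86)*Z = ((49 - 1*11) - 86)*(-1/64) = ((49 - 11) - 86)*(-1/64) = (38 - 86)*(-1/64) = -48*(-1/64) = 3/4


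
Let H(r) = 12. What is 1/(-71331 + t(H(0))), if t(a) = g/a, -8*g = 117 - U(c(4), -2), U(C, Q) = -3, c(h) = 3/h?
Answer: -4/285329 ≈ -1.4019e-5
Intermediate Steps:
g = -15 (g = -(117 - 1*(-3))/8 = -(117 + 3)/8 = -⅛*120 = -15)
t(a) = -15/a
1/(-71331 + t(H(0))) = 1/(-71331 - 15/12) = 1/(-71331 - 15*1/12) = 1/(-71331 - 5/4) = 1/(-285329/4) = -4/285329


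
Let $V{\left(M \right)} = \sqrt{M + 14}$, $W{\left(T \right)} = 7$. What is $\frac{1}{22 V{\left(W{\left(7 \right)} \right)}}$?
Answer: $\frac{\sqrt{21}}{462} \approx 0.009919$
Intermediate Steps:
$V{\left(M \right)} = \sqrt{14 + M}$
$\frac{1}{22 V{\left(W{\left(7 \right)} \right)}} = \frac{1}{22 \sqrt{14 + 7}} = \frac{1}{22 \sqrt{21}} = \frac{\sqrt{21}}{462}$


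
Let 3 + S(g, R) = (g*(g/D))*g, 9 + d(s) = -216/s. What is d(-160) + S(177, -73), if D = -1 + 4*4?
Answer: 7393431/20 ≈ 3.6967e+5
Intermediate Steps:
D = 15 (D = -1 + 16 = 15)
d(s) = -9 - 216/s
S(g, R) = -3 + g**3/15 (S(g, R) = -3 + (g*(g/15))*g = -3 + (g**2/15)*g = -3 + g**3/15)
d(-160) + S(177, -73) = (-9 - 216/(-160)) + (-3 + (1/15)*177**3) = (-9 - 216*(-1/160)) + (-3 + (1/15)*5545233) = (-9 + 27/20) + (-3 + 1848411/5) = -153/20 + 1848396/5 = 7393431/20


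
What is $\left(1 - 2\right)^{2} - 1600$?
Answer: $-1599$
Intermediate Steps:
$\left(1 - 2\right)^{2} - 1600 = \left(-1\right)^{2} - 1600 = 1 - 1600 = -1599$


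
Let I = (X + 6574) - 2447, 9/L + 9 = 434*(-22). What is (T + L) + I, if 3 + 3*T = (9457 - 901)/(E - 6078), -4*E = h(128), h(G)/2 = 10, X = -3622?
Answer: 29272845113/58135231 ≈ 503.53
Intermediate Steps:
h(G) = 20 (h(G) = 2*10 = 20)
E = -5 (E = -¼*20 = -5)
L = -9/9557 (L = 9/(-9 + 434*(-22)) = 9/(-9 - 9548) = 9/(-9557) = 9*(-1/9557) = -9/9557 ≈ -0.00094172)
I = 505 (I = (-3622 + 6574) - 2447 = 2952 - 2447 = 505)
T = -8935/6083 (T = -1 + ((9457 - 901)/(-5 - 6078))/3 = -1 + (8556/(-6083))/3 = -1 + (8556*(-1/6083))/3 = -1 + (⅓)*(-8556/6083) = -1 - 2852/6083 = -8935/6083 ≈ -1.4688)
(T + L) + I = (-8935/6083 - 9/9557) + 505 = -85446542/58135231 + 505 = 29272845113/58135231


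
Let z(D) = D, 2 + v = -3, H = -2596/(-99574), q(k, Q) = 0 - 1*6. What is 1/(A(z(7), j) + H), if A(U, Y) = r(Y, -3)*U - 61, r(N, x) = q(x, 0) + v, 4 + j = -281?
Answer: -49787/6869308 ≈ -0.0072477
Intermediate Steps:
j = -285 (j = -4 - 281 = -285)
q(k, Q) = -6 (q(k, Q) = 0 - 6 = -6)
H = 1298/49787 (H = -2596*(-1/99574) = 1298/49787 ≈ 0.026071)
v = -5 (v = -2 - 3 = -5)
r(N, x) = -11 (r(N, x) = -6 - 5 = -11)
A(U, Y) = -61 - 11*U (A(U, Y) = -11*U - 61 = -61 - 11*U)
1/(A(z(7), j) + H) = 1/((-61 - 11*7) + 1298/49787) = 1/((-61 - 77) + 1298/49787) = 1/(-138 + 1298/49787) = 1/(-6869308/49787) = -49787/6869308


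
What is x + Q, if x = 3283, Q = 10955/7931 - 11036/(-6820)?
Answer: 18615187/5665 ≈ 3286.0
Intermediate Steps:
Q = 16992/5665 (Q = 10955*(1/7931) - 11036*(-1/6820) = 1565/1133 + 89/55 = 16992/5665 ≈ 2.9995)
x + Q = 3283 + 16992/5665 = 18615187/5665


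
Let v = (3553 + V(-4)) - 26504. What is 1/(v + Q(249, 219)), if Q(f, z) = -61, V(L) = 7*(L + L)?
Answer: -1/23068 ≈ -4.3350e-5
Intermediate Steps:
V(L) = 14*L (V(L) = 7*(2*L) = 14*L)
v = -23007 (v = (3553 + 14*(-4)) - 26504 = (3553 - 56) - 26504 = 3497 - 26504 = -23007)
1/(v + Q(249, 219)) = 1/(-23007 - 61) = 1/(-23068) = -1/23068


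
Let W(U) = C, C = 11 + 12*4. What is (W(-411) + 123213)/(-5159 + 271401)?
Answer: 61636/133121 ≈ 0.46301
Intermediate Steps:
C = 59 (C = 11 + 48 = 59)
W(U) = 59
(W(-411) + 123213)/(-5159 + 271401) = (59 + 123213)/(-5159 + 271401) = 123272/266242 = 123272*(1/266242) = 61636/133121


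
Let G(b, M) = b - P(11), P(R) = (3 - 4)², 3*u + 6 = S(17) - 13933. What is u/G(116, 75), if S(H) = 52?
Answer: -4629/115 ≈ -40.252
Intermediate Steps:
u = -4629 (u = -2 + (52 - 13933)/3 = -2 + (⅓)*(-13881) = -2 - 4627 = -4629)
P(R) = 1 (P(R) = (-1)² = 1)
G(b, M) = -1 + b (G(b, M) = b - 1*1 = b - 1 = -1 + b)
u/G(116, 75) = -4629/(-1 + 116) = -4629/115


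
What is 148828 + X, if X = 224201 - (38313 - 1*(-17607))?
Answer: 317109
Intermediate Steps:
X = 168281 (X = 224201 - (38313 + 17607) = 224201 - 1*55920 = 224201 - 55920 = 168281)
148828 + X = 148828 + 168281 = 317109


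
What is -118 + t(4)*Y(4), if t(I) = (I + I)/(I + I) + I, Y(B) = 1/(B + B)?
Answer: -939/8 ≈ -117.38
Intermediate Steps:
Y(B) = 1/(2*B)
t(I) = 1 + I (t(I) = (2*I)/((2*I)) + I = (2*I)*(1/(2*I)) + I = 1 + I)
-118 + t(4)*Y(4) = -118 + (1 + 4)*((½)/4) = -118 + 5*((½)*(¼)) = -118 + 5*(⅛) = -118 + 5/8 = -939/8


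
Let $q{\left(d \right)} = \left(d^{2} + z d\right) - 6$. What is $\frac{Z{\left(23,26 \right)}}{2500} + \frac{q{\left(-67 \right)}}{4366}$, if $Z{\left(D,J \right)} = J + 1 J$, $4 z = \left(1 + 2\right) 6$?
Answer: $\frac{5340391}{5457500} \approx 0.97854$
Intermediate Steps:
$z = \frac{9}{2}$ ($z = \frac{\left(1 + 2\right) 6}{4} = \frac{3 \cdot 6}{4} = \frac{1}{4} \cdot 18 = \frac{9}{2} \approx 4.5$)
$q{\left(d \right)} = -6 + d^{2} + \frac{9 d}{2}$ ($q{\left(d \right)} = \left(d^{2} + \frac{9 d}{2}\right) - 6 = -6 + d^{2} + \frac{9 d}{2}$)
$Z{\left(D,J \right)} = 2 J$ ($Z{\left(D,J \right)} = J + J = 2 J$)
$\frac{Z{\left(23,26 \right)}}{2500} + \frac{q{\left(-67 \right)}}{4366} = \frac{2 \cdot 26}{2500} + \frac{-6 + \left(-67\right)^{2} + \frac{9}{2} \left(-67\right)}{4366} = 52 \cdot \frac{1}{2500} + \left(-6 + 4489 - \frac{603}{2}\right) \frac{1}{4366} = \frac{13}{625} + \frac{8363}{2} \cdot \frac{1}{4366} = \frac{13}{625} + \frac{8363}{8732} = \frac{5340391}{5457500}$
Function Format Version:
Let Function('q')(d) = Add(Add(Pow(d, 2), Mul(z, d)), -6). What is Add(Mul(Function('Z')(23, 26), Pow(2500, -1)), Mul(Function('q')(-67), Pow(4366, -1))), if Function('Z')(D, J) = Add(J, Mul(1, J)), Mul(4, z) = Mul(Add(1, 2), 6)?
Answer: Rational(5340391, 5457500) ≈ 0.97854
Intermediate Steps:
z = Rational(9, 2) (z = Mul(Rational(1, 4), Mul(Add(1, 2), 6)) = Mul(Rational(1, 4), Mul(3, 6)) = Mul(Rational(1, 4), 18) = Rational(9, 2) ≈ 4.5000)
Function('q')(d) = Add(-6, Pow(d, 2), Mul(Rational(9, 2), d)) (Function('q')(d) = Add(Add(Pow(d, 2), Mul(Rational(9, 2), d)), -6) = Add(-6, Pow(d, 2), Mul(Rational(9, 2), d)))
Function('Z')(D, J) = Mul(2, J) (Function('Z')(D, J) = Add(J, J) = Mul(2, J))
Add(Mul(Function('Z')(23, 26), Pow(2500, -1)), Mul(Function('q')(-67), Pow(4366, -1))) = Add(Mul(Mul(2, 26), Pow(2500, -1)), Mul(Add(-6, Pow(-67, 2), Mul(Rational(9, 2), -67)), Pow(4366, -1))) = Add(Mul(52, Rational(1, 2500)), Mul(Add(-6, 4489, Rational(-603, 2)), Rational(1, 4366))) = Add(Rational(13, 625), Mul(Rational(8363, 2), Rational(1, 4366))) = Add(Rational(13, 625), Rational(8363, 8732)) = Rational(5340391, 5457500)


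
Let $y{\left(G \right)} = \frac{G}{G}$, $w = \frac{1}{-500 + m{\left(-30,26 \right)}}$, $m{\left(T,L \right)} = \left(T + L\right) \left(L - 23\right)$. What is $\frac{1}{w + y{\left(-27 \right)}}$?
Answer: $\frac{512}{511} \approx 1.002$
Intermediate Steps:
$m{\left(T,L \right)} = \left(-23 + L\right) \left(L + T\right)$ ($m{\left(T,L \right)} = \left(L + T\right) \left(-23 + L\right) = \left(-23 + L\right) \left(L + T\right)$)
$w = - \frac{1}{512}$ ($w = \frac{1}{-500 + \left(26^{2} - 598 - -690 + 26 \left(-30\right)\right)} = \frac{1}{-500 + \left(676 - 598 + 690 - 780\right)} = \frac{1}{-500 - 12} = \frac{1}{-512} = - \frac{1}{512} \approx -0.0019531$)
$y{\left(G \right)} = 1$
$\frac{1}{w + y{\left(-27 \right)}} = \frac{1}{- \frac{1}{512} + 1} = \frac{1}{\frac{511}{512}} = \frac{512}{511}$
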